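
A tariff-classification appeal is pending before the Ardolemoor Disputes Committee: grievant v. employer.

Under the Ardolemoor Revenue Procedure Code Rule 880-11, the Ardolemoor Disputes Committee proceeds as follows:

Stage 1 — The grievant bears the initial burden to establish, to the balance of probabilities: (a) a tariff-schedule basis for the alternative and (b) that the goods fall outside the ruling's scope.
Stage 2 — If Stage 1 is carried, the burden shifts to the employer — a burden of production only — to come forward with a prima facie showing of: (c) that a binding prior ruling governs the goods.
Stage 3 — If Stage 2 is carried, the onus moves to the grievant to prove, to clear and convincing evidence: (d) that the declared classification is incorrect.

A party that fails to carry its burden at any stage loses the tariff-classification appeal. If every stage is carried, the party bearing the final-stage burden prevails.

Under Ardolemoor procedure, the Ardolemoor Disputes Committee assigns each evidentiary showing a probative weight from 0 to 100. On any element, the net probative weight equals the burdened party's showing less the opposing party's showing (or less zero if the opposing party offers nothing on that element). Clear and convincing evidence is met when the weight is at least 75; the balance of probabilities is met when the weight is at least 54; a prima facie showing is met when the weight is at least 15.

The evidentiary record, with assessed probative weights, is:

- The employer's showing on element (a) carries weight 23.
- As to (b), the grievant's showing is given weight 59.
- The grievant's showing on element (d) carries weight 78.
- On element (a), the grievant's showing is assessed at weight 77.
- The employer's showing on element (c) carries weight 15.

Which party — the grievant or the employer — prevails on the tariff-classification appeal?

grievant

At Stage 1 the grievant must meet the balance of probabilities (weight is at least 54): on (a) the weight is 77 less the opposing 23 gives net 54, ≥ 54, so (a) meets the standard; on (b) the weight is 59, ≥ 54, so (b) meets the standard.
  The grievant carries Stage 1; the employer now bears the burden.
At Stage 2 the employer must meet a prima facie showing (weight is at least 15): on (c) the weight is 15, which does reach 15, so (c) meets the standard.
  All elements met. The burden passes to the grievant.
At Stage 3 the grievant must meet clear and convincing evidence (weight is at least 75): on (d) the weight is 78, which does reach 75, so (d) meets the standard.
  Stage 3 carried; the final stage is satisfied.
With every stage satisfied, the grievant prevails.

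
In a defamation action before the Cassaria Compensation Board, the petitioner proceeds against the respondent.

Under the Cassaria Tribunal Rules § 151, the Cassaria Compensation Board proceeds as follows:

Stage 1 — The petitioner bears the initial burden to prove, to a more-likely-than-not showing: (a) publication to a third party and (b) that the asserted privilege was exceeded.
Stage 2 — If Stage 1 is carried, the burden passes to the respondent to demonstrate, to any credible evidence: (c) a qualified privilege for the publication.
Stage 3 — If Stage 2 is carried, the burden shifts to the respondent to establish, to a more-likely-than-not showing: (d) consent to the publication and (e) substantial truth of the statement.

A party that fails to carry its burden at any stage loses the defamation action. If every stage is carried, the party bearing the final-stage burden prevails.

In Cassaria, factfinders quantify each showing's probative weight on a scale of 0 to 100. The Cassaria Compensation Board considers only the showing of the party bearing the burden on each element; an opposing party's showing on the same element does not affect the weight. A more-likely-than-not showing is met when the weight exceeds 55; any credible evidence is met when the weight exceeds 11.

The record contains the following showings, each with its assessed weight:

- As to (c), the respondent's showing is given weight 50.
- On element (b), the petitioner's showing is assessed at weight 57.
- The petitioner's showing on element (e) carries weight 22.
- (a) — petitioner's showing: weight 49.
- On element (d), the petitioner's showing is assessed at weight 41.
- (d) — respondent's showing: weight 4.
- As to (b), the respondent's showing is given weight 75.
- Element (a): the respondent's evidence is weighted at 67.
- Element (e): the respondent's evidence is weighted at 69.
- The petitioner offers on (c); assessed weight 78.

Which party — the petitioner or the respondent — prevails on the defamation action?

respondent

Stage 1 (petitioner, a more-likely-than-not showing, weight exceeds 55): (a) 49 (respondent's 67 disregarded) ≤ 55 — fails; (b) 57 (respondent's 75 disregarded) > 55 — meets.
  The petitioner does not carry Stage 1.
So the respondent prevails.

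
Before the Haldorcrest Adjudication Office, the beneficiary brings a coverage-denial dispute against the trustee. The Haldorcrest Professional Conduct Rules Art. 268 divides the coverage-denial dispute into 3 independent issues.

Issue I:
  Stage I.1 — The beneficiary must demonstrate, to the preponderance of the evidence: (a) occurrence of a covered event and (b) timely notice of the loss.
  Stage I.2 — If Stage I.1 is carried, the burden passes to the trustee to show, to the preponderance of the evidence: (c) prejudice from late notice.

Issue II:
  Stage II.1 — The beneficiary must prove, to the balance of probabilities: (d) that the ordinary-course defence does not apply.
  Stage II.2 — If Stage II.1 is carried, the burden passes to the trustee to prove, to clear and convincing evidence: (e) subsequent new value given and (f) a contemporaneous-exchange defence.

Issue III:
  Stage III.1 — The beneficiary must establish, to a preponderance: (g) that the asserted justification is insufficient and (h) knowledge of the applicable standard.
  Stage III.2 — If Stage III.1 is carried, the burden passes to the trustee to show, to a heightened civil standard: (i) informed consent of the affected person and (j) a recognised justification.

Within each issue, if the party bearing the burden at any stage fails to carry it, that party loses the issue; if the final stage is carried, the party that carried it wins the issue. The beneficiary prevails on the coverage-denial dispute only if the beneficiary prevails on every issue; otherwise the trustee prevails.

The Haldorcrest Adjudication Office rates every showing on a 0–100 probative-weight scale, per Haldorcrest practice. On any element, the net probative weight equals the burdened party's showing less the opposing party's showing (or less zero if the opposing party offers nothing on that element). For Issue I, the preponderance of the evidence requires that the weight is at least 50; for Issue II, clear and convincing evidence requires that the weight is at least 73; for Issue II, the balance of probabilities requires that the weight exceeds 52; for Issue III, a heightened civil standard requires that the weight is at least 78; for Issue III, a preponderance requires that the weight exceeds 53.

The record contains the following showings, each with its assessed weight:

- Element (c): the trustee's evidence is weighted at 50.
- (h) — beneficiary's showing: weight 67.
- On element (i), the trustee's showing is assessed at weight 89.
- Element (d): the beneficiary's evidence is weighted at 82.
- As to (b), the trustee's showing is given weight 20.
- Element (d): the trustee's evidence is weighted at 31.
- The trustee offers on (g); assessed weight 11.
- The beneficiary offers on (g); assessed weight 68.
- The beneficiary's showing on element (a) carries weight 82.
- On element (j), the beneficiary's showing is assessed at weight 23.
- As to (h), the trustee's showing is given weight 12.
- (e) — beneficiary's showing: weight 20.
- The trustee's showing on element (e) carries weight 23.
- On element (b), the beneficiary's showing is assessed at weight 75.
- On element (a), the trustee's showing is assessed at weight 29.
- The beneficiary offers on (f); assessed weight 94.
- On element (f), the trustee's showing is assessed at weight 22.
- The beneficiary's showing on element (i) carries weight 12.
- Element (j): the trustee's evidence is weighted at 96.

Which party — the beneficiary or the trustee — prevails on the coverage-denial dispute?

— Issue I —
Stage I.1 (beneficiary, the preponderance of the evidence, weight is at least 50): (a) net 82−29=53 ≥ 50 — meets; (b) net 75−20=55 ≥ 50 — meets.
  Stage I.1 carried; the burden shifts to the trustee.
Stage I.2 (trustee, the preponderance of the evidence, weight is at least 50): (c) 50 ≥ 50 — meets.
  All elements met at the final stage.
All stages carried — the trustee prevails on this issue.
— Issue II —
Stage II.1 — burden on beneficiary; standard: the balance of probabilities (weight exceeds 52).
    (d): 82 − 31 = 51 ≤ 52 [not met]
  Not every element is met, so the beneficiary fails to carry Stage II.1.
So the trustee prevails on this issue.
— Issue III —
Stage III.1 — burden on beneficiary; standard: a preponderance (weight exceeds 53).
    (g): 68 − 11 = 57 > 53 [met]
    (h): 67 − 12 = 55 > 53 [met]
  The beneficiary carries Stage III.1; the trustee now bears the burden.
Stage III.2 — burden on trustee; standard: a heightened civil standard (weight is at least 78).
    (i): 89 − 12 = 77 < 78 [not met]
    (j): 96 − 23 = 73 < 78 [not met]
  Stage III.2 not carried; the trustee fails its burden.
The beneficiary prevails on this issue.
Per-issue: Issue I → trustee; Issue II → trustee; Issue III → beneficiary. The beneficiary must prevail on every issue; overall, the trustee prevails.

trustee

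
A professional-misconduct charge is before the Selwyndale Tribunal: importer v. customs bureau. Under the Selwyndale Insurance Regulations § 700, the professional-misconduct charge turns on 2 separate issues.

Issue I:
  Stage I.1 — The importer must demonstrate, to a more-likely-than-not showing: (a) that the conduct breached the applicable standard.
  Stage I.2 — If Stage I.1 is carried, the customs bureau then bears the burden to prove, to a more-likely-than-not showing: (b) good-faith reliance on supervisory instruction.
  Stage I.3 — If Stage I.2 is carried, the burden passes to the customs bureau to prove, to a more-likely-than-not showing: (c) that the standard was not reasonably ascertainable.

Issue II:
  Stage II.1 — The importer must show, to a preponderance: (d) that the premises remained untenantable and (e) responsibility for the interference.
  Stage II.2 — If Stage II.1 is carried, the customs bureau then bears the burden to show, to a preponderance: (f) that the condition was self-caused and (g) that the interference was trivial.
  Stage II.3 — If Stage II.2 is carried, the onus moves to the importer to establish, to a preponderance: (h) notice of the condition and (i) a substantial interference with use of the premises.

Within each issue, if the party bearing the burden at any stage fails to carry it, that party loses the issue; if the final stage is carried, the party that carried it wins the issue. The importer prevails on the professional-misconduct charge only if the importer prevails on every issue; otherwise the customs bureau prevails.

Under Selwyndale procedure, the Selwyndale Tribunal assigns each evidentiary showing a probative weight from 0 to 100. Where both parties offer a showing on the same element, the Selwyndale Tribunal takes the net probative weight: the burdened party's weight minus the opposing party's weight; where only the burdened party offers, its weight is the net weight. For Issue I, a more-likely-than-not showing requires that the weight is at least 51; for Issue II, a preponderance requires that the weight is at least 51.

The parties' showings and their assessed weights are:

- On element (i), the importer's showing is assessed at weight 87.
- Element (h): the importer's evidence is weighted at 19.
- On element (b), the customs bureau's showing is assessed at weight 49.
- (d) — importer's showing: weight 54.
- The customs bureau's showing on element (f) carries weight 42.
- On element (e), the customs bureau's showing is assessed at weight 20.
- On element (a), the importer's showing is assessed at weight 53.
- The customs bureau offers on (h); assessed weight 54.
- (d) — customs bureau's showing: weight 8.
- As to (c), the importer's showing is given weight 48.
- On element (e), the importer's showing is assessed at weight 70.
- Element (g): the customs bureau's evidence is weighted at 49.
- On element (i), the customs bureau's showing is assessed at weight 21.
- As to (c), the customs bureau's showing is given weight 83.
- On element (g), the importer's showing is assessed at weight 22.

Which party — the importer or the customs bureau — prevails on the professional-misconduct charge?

— Issue I —
Stage I.1 (importer, a more-likely-than-not showing, weight is at least 51): (a) 53 ≥ 51 — meets.
  The importer carries Stage I.1; the customs bureau now bears the burden.
Stage I.2 (customs bureau, a more-likely-than-not showing, weight is at least 51): (b) 49 < 51 — fails.
  The customs bureau does not carry Stage I.2.
So the importer prevails on this issue.
— Issue II —
At Stage II.1 the importer must meet a preponderance (weight is at least 51): on (d) the weight is 54 less the opposing 8 gives net 46, which does not reach 51, so (d) does not meet the standard; on (e) the weight is 70 less the opposing 20 gives net 50, < 51, so (e) does not meet the standard.
  The importer does not carry Stage II.1.
The analysis ends at Stage II.1; the customs bureau prevails on this issue.
Per-issue: Issue I → importer; Issue II → customs bureau. The importer must prevail on every issue; overall, the customs bureau prevails.

customs bureau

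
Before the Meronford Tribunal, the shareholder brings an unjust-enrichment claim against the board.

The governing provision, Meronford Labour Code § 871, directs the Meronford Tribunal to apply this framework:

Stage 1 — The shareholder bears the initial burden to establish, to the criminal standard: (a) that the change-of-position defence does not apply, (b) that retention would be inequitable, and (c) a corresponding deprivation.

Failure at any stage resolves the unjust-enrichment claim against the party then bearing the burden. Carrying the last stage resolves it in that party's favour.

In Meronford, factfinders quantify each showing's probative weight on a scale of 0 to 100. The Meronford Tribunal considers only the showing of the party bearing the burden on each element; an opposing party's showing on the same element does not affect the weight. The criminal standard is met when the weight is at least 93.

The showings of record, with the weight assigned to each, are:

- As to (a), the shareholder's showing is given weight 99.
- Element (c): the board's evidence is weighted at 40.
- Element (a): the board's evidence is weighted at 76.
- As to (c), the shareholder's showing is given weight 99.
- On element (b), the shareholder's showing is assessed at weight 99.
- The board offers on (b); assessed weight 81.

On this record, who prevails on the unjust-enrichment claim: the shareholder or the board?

At Stage 1 the shareholder must meet the criminal standard (weight is at least 93): on (a) the weight is 99 (the board's 76 is given no effect), ≥ 93, so (a) meets the standard; on (b) the weight is 99 (the board's 81 is given no effect), which does reach 93, so (b) meets the standard; on (c) the weight is 99 (the board's 40 is given no effect), which does reach 93, so (c) meets the standard.
  Stage 1 carried; the final stage is satisfied.
All stages carried — the shareholder prevails.

shareholder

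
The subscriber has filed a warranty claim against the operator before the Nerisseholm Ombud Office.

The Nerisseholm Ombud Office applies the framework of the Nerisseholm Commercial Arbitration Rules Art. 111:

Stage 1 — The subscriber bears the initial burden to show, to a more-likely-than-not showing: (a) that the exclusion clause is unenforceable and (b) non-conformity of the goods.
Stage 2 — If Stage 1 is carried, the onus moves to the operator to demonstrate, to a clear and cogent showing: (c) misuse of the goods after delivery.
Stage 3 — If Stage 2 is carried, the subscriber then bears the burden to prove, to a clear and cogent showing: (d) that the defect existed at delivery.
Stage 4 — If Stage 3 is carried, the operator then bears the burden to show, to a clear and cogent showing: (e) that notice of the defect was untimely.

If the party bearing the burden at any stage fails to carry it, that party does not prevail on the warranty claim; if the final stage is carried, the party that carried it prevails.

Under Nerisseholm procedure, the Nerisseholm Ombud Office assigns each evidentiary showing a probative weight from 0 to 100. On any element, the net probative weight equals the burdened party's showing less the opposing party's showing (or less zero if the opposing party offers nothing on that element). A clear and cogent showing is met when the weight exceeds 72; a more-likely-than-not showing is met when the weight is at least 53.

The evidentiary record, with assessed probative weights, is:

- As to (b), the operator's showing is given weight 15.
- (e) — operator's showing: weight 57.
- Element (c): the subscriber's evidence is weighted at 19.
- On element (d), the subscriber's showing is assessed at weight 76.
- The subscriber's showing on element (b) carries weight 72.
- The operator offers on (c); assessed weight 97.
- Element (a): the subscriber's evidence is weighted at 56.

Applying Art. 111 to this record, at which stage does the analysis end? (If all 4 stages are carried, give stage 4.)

Stage 1 — burden on subscriber; standard: a more-likely-than-not showing (weight is at least 53).
    (a): 56 ≥ 53 [met]
    (b): 72 − 15 = 57 ≥ 53 [met]
  All elements met. The burden passes to the operator.
Stage 2 — burden on operator; standard: a clear and cogent showing (weight exceeds 72).
    (c): 97 − 19 = 78 > 72 [met]
  The operator carries Stage 2; the subscriber now bears the burden.
Stage 3 — burden on subscriber; standard: a clear and cogent showing (weight exceeds 72).
    (d): 76 > 72 [met]
  The subscriber carries Stage 3; the operator now bears the burden.
Stage 4 — burden on operator; standard: a clear and cogent showing (weight exceeds 72).
    (e): 57 ≤ 72 [not met]
  Stage 4 not carried; the operator fails its burden.
So the subscriber prevails.

stage 4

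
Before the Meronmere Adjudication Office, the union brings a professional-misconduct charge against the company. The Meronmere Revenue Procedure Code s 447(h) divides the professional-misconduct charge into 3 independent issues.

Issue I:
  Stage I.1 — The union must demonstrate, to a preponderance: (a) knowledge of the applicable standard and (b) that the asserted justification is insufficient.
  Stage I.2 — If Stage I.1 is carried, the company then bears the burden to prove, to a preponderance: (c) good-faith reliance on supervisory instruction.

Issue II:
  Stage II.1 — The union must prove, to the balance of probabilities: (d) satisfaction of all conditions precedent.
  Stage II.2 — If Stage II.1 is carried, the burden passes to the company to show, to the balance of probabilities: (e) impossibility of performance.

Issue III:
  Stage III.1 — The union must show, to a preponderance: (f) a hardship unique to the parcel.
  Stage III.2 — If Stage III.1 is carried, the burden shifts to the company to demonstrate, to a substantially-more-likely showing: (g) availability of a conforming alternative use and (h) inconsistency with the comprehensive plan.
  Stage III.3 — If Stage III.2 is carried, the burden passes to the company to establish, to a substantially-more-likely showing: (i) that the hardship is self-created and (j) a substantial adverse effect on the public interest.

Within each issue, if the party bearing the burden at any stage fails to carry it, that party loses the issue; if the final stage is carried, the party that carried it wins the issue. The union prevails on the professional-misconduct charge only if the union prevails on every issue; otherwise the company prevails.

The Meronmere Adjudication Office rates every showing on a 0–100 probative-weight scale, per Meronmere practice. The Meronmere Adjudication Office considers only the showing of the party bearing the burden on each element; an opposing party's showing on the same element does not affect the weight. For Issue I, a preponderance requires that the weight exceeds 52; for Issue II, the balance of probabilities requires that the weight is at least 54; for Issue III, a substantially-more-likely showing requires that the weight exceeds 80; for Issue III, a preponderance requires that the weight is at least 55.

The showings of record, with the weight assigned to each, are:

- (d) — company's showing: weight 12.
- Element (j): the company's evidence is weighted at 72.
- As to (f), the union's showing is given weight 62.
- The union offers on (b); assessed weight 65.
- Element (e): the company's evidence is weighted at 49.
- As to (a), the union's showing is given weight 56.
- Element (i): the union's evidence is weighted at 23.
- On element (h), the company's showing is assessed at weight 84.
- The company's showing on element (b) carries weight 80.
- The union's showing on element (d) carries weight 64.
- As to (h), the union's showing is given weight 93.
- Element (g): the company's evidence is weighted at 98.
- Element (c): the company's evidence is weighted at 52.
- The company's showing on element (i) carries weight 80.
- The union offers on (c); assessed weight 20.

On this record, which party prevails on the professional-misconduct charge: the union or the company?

— Issue I —
At Stage I.1 the union must meet a preponderance (weight exceeds 52): on (a) the weight is 56, > 52, so (a) meets the standard; on (b) the weight is 65 (the company's 80 is given no effect), > 52, so (b) meets the standard.
  Stage I.1 carried; the burden shifts to the company.
At Stage I.2 the company must meet a preponderance (weight exceeds 52): on (c) the weight is 52 (the union's 20 is given no effect), ≤ 52, so (c) does not meet the standard.
  Stage I.2 not carried; the company fails its burden.
The analysis ends at Stage I.2; the union prevails on this issue.
— Issue II —
Stage II.1 (union, the balance of probabilities, weight is at least 54): (d) 64 (company's 12 disregarded) ≥ 54 — meets.
  Stage II.1 carried; the burden shifts to the company.
Stage II.2 (company, the balance of probabilities, weight is at least 54): (e) 49 < 54 — fails.
  Stage II.2 not carried; the company fails its burden.
The analysis ends at Stage II.2; the union prevails on this issue.
— Issue III —
Stage III.1 — burden on union; standard: a preponderance (weight is at least 55).
    (f): 62 ≥ 55 [met]
  The union carries Stage III.1; the company now bears the burden.
Stage III.2 — burden on company; standard: a substantially-more-likely showing (weight exceeds 80).
    (g): 98 > 80 [met]
    (h): 84 (union's 93 disregarded) > 80 [met]
  All elements met. The company retains the burden for Stage III.3.
Stage III.3 — burden on company; standard: a substantially-more-likely showing (weight exceeds 80).
    (i): 80 (union's 23 disregarded) ≤ 80 [not met]
    (j): 72 ≤ 80 [not met]
  Stage III.3 not carried; the company fails its burden.
The analysis ends at Stage III.3; the union prevails on this issue.
Per-issue: Issue I → union; Issue II → union; Issue III → union. The union must prevail on every issue; overall, the union prevails.

union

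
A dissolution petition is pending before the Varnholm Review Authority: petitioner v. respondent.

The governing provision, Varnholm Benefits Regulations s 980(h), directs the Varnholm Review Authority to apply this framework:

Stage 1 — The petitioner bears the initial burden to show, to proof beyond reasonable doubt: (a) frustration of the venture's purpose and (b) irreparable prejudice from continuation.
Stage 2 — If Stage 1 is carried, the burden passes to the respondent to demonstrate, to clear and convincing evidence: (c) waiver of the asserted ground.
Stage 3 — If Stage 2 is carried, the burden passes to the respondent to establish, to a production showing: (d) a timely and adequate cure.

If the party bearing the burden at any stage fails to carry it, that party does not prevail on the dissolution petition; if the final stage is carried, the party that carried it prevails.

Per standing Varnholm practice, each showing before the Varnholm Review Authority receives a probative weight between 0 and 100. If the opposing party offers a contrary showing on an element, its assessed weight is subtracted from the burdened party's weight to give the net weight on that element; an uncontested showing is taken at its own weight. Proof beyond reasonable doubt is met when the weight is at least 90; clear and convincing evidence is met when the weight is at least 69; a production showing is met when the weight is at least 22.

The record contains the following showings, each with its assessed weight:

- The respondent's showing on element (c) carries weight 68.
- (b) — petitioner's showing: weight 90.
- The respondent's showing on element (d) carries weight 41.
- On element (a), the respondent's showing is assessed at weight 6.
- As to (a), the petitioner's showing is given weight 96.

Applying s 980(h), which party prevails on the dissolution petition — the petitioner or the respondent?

petitioner

Stage 1 (petitioner, proof beyond reasonable doubt, weight is at least 90): (a) net 96−6=90 ≥ 90 — meets; (b) 90 ≥ 90 — meets.
  The petitioner carries Stage 1; the respondent now bears the burden.
Stage 2 (respondent, clear and convincing evidence, weight is at least 69): (c) 68 < 69 — fails.
  The respondent does not carry Stage 2.
So the petitioner prevails.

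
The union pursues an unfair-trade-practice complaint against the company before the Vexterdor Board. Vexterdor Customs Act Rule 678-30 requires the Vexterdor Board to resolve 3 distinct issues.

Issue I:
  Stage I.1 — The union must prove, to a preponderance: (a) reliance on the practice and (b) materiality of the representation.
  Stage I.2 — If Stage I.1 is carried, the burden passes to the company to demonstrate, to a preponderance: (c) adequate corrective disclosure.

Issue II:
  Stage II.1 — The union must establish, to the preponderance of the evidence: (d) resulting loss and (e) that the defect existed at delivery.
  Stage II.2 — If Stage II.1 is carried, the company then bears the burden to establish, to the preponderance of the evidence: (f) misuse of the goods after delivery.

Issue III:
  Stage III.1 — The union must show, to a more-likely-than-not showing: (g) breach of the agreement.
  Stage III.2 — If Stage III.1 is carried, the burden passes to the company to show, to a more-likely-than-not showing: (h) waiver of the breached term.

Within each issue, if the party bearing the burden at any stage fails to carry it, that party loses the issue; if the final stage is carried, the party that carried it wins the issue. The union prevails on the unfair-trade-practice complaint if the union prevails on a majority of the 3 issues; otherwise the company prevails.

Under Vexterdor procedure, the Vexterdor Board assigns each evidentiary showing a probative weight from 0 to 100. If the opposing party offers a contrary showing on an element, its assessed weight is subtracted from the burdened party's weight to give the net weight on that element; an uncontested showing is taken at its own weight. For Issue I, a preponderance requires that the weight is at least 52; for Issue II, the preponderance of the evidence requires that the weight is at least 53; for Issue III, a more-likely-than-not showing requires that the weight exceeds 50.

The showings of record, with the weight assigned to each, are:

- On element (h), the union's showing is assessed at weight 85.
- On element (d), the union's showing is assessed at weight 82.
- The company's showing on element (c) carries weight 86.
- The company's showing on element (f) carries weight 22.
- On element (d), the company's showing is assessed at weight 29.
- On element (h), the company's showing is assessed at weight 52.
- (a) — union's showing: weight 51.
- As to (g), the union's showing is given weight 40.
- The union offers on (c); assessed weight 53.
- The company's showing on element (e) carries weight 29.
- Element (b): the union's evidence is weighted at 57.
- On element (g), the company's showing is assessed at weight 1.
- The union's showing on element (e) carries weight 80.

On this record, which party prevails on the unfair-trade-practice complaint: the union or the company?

— Issue I —
At Stage I.1 the union must meet a preponderance (weight is at least 52): on (a) the weight is 51, which does not reach 52, so (a) does not meet the standard; on (b) the weight is 57, ≥ 52, so (b) meets the standard.
  Stage I.1 not carried; the union fails its burden.
So the company prevails on this issue.
— Issue II —
At Stage II.1 the union must meet the preponderance of the evidence (weight is at least 53): on (d) the weight is 82 less the opposing 29 gives net 53, which does reach 53, so (d) meets the standard; on (e) the weight is 80 less the opposing 29 gives net 51, < 53, so (e) does not meet the standard.
  Stage II.1 not carried; the union fails its burden.
So the company prevails on this issue.
— Issue III —
Stage III.1 (union, a more-likely-than-not showing, weight exceeds 50): (g) net 40−1=39 ≤ 50 — fails.
  Not every element is met, so the union fails to carry Stage III.1.
The company prevails on this issue.
Per-issue: Issue I → company; Issue II → company; Issue III → company. The union must prevail on a majority of issues; overall, the company prevails.

company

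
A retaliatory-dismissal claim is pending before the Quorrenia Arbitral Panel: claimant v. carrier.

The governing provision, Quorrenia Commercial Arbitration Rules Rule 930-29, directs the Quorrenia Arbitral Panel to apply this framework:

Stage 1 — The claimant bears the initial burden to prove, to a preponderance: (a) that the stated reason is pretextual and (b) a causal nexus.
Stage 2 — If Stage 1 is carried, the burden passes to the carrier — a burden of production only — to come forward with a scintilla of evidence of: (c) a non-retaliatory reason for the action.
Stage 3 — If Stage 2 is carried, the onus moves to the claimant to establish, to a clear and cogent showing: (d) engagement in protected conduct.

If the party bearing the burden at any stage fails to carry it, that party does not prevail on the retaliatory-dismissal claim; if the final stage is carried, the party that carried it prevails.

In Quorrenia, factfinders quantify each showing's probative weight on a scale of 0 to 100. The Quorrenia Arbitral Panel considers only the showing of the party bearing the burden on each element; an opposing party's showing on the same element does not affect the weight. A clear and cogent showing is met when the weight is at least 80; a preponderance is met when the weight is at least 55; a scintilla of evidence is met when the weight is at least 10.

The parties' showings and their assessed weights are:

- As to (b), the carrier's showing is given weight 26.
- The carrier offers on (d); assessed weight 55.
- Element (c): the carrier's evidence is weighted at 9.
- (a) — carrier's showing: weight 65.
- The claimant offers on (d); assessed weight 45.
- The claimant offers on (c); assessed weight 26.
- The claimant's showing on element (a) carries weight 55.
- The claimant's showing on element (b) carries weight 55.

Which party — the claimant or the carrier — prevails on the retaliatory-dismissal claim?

Stage 1 (claimant, a preponderance, weight is at least 55): (a) 55 (carrier's 65 disregarded) ≥ 55 — meets; (b) 55 (carrier's 26 disregarded) ≥ 55 — meets.
  Stage 1 carried; the burden shifts to the carrier.
Stage 2 (carrier, a scintilla of evidence, weight is at least 10): (c) 9 (claimant's 26 disregarded) < 10 — fails.
  Stage 2 not carried; the carrier fails its burden.
So the claimant prevails.

claimant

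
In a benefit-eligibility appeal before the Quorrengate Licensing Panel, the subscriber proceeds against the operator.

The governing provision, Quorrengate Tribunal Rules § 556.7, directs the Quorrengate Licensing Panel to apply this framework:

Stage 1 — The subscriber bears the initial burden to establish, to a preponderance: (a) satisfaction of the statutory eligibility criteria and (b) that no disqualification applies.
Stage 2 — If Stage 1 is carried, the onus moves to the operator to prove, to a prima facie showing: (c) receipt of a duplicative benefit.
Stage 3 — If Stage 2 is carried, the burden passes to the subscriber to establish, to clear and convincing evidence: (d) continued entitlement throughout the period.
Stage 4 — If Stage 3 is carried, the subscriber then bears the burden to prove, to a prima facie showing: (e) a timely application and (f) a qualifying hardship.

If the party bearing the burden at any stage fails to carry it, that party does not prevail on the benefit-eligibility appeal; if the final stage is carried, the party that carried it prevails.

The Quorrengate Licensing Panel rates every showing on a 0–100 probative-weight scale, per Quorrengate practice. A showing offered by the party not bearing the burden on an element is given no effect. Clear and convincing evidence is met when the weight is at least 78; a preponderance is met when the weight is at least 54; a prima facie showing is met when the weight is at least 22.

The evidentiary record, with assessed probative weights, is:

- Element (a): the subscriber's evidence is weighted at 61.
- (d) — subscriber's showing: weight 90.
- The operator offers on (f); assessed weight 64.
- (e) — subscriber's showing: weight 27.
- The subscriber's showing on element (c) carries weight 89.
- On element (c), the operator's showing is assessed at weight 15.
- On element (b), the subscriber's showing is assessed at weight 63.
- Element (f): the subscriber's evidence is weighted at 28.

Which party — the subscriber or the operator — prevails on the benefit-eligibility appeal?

subscriber

Stage 1 (subscriber, a preponderance, weight is at least 54): (a) 61 ≥ 54 — meets; (b) 63 ≥ 54 — meets.
  All elements met. The burden passes to the operator.
Stage 2 (operator, a prima facie showing, weight is at least 22): (c) 15 (subscriber's 89 disregarded) < 22 — fails.
  The operator does not carry Stage 2.
The analysis ends at Stage 2; the subscriber prevails.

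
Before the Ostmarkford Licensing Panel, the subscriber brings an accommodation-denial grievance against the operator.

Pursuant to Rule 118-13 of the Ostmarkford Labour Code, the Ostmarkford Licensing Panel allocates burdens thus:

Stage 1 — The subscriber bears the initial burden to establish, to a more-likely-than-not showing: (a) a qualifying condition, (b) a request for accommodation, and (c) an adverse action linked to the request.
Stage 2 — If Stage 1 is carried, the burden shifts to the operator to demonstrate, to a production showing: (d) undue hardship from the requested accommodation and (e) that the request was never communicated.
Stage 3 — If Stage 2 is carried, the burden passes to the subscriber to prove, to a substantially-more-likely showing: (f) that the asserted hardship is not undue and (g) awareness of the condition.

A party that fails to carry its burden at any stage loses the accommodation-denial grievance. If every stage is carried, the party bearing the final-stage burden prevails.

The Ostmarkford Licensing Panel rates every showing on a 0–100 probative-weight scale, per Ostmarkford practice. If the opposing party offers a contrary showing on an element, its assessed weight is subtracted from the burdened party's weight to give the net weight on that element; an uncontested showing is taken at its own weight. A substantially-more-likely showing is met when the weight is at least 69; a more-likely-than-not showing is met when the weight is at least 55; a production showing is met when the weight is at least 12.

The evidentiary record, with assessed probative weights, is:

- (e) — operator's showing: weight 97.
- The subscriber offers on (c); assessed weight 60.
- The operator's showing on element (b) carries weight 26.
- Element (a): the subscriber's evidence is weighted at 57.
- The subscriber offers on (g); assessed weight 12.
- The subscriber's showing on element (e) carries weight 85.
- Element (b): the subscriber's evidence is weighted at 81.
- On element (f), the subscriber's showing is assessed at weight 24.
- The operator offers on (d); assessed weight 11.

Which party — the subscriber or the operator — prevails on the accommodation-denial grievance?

Stage 1 — burden on subscriber; standard: a more-likely-than-not showing (weight is at least 55).
    (a): 57 ≥ 55 [met]
    (b): 81 − 26 = 55 ≥ 55 [met]
    (c): 60 ≥ 55 [met]
  All elements met. The burden passes to the operator.
Stage 2 — burden on operator; standard: a production showing (weight is at least 12).
    (d): 11 < 12 [not met]
    (e): 97 − 85 = 12 ≥ 12 [met]
  Stage 2 not carried; the operator fails its burden.
The analysis ends at Stage 2; the subscriber prevails.

subscriber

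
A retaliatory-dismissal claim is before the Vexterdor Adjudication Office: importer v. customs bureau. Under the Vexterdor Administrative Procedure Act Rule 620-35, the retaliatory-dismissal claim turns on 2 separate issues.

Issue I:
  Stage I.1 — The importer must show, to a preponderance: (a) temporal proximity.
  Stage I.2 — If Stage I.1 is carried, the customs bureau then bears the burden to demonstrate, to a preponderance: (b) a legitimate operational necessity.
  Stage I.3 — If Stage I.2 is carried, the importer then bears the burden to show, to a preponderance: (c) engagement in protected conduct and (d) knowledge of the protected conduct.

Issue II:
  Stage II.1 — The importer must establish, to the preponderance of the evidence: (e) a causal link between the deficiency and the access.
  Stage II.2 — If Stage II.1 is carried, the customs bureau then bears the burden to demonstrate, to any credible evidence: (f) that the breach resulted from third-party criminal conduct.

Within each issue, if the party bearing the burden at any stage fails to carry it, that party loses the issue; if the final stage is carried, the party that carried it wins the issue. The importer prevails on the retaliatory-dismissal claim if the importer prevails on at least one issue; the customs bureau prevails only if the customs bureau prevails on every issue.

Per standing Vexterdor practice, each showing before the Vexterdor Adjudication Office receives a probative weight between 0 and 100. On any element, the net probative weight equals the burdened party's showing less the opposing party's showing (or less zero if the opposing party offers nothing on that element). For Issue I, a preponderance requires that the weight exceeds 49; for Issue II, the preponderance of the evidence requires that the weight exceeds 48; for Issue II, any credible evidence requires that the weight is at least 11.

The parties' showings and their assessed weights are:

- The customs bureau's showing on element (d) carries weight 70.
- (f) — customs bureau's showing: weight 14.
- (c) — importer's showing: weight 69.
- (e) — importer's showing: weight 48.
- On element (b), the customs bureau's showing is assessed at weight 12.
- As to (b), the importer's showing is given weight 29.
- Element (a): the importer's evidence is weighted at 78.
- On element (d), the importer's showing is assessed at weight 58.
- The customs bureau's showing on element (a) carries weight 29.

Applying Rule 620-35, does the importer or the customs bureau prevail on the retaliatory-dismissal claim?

customs bureau

— Issue I —
Stage I.1 (importer, a preponderance, weight exceeds 49): (a) net 78−29=49 ≤ 49 — fails.
  Stage I.1 not carried; the importer fails its burden.
So the customs bureau prevails on this issue.
— Issue II —
Stage II.1 (importer, the preponderance of the evidence, weight exceeds 48): (e) 48 ≤ 48 — fails.
  The importer does not carry Stage II.1.
So the customs bureau prevails on this issue.
Per-issue: Issue I → customs bureau; Issue II → customs bureau. The importer must prevail on at least one issue; overall, the customs bureau prevails.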